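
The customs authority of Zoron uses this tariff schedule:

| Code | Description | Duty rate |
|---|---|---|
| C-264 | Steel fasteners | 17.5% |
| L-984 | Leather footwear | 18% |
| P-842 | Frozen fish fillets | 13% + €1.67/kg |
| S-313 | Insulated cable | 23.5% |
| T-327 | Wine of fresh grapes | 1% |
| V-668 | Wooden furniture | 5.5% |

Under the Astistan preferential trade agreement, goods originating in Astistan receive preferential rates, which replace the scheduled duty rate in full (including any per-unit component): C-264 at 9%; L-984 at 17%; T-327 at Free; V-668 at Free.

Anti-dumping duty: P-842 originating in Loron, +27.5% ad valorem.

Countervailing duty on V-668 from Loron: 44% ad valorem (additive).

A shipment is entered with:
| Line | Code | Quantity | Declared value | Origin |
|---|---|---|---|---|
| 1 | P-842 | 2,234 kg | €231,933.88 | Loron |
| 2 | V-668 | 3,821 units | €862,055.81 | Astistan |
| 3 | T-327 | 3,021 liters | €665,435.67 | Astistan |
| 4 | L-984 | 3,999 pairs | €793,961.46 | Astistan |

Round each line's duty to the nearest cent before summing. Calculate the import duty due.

Line 1 (P-842, Loron, 2,234 kg, €231,933.88):
Base rate for P-842 is 13% + €1.67/kg.
Additional duty on P-842 from Loron: +27.5%. Applied ad valorem rate: 13% + 27.5% = 40.5%.
Duty = €231,933.88 × 40.5% + 2,234 × €1.67 = €97,664.00.
Line 2 (V-668, Astistan, 3,821 units, €862,055.81):
Base rate for V-668 is 5.5%.
Origin Astistan qualifies under the Zoron–Astistan agreement and V-668 is covered: preferential rate Free applies instead.
The additional-duty order on V-668 targets Loron, not Astistan; it does not apply.
Duty = €862,055.81 × 0% = €0.00.
Line 3 (T-327, Astistan, 3,021 liters, €665,435.67):
Base rate for T-327 is 1%.
Origin Astistan qualifies under the Zoron–Astistan agreement and T-327 is covered: preferential rate Free applies instead.
Duty = €665,435.67 × 0% = €0.00.
Line 4 (L-984, Astistan, 3,999 pairs, €793,961.46):
Base rate for L-984 is 18%.
Origin Astistan qualifies under the Zoron–Astistan agreement and L-984 is covered: preferential rate 17% applies instead.
Duty = €793,961.46 × 17% = €134,973.45.
Total = €97,664.00 + €0.00 + €0.00 + €134,973.45 = €232,637.45.

€232,637.45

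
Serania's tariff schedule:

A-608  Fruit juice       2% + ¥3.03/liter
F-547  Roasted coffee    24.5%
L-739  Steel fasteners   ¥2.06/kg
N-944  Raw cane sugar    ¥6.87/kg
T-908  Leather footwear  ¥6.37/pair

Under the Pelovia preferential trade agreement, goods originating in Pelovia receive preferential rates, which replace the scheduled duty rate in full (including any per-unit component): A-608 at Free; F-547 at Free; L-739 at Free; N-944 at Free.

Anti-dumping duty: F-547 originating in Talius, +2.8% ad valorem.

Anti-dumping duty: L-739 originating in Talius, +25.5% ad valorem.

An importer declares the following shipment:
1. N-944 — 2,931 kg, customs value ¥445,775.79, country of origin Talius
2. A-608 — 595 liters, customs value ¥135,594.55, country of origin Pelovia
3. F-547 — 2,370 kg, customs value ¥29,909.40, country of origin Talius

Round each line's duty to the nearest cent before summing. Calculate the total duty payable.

¥28,301.24

Line 1 (N-944, Talius, 2,931 kg, ¥445,775.79):
Base rate for N-944 is ¥6.87/kg.
N-944 has an FTA preferential rate, but origin Talius is not Pelovia; base rate stands.
Duty = 2,931 × ¥6.87 = ¥20,135.97.
Line 2 (A-608, Pelovia, 595 liters, ¥135,594.55):
Base rate for A-608 is 2% + ¥3.03/liter.
Origin Pelovia qualifies under the Serania–Pelovia agreement and A-608 is covered: preferential rate Free applies instead.
Duty = ¥135,594.55 × 0% = ¥0.00.
Line 3 (F-547, Talius, 2,370 kg, ¥29,909.40):
Base rate for F-547 is 24.5%.
F-547 has an FTA preferential rate, but origin Talius is not Pelovia; base rate stands.
Additional duty on F-547 from Talius: +2.8%. Applied ad valorem rate: 24.5% + 2.8% = 27.3%.
Duty = ¥29,909.40 × 27.3% = ¥8,165.27.
Total = ¥20,135.97 + ¥0.00 + ¥8,165.27 = ¥28,301.24.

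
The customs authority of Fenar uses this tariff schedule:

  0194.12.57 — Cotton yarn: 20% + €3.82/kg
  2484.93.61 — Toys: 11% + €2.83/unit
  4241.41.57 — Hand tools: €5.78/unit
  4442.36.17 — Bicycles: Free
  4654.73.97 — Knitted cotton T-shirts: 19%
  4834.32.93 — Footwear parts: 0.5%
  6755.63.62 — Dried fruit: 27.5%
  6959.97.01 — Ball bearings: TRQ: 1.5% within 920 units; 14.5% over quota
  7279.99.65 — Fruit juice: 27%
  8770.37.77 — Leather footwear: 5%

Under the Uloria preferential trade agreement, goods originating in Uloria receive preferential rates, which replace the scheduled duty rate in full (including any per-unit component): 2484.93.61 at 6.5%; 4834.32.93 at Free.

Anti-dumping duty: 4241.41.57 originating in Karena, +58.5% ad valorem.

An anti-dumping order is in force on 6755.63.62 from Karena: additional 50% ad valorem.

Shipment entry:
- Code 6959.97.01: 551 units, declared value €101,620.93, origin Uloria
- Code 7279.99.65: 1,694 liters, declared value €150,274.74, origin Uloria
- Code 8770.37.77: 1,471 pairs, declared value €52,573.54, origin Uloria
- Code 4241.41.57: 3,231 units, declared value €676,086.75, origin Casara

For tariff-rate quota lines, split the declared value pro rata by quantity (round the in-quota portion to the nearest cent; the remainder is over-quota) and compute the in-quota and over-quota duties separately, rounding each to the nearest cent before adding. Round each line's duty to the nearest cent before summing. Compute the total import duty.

Line 1 (6959.97.01, Uloria, 551 units, €101,620.93):
Code 6959.97.01 is under a tariff-rate quota (threshold 920 units). Quantity 551 units is within the quota, so the in-quota rate 1.5% applies to the full value.
Duty = €101,620.93 × 1.5% = €1,524.31.
Line 2 (7279.99.65, Uloria, 1,694 liters, €150,274.74):
Base rate for 7279.99.65 is 27%.
Origin Uloria is the FTA partner but 7279.99.65 is not on the preference list; base rate stands.
Duty = €150,274.74 × 27% = €40,574.18.
Line 3 (8770.37.77, Uloria, 1,471 pairs, €52,573.54):
Base rate for 8770.37.77 is 5%.
Origin Uloria is the FTA partner but 8770.37.77 is not on the preference list; base rate stands.
Duty = €52,573.54 × 5% = €2,628.68.
Line 4 (4241.41.57, Casara, 3,231 units, €676,086.75):
Base rate for 4241.41.57 is €5.78/unit.
The additional-duty order on 4241.41.57 targets Karena, not Casara; it does not apply.
Duty = 3,231 × €5.78 = €18,675.18.
Total = €1,524.31 + €40,574.18 + €2,628.68 + €18,675.18 = €63,402.35.

€63,402.35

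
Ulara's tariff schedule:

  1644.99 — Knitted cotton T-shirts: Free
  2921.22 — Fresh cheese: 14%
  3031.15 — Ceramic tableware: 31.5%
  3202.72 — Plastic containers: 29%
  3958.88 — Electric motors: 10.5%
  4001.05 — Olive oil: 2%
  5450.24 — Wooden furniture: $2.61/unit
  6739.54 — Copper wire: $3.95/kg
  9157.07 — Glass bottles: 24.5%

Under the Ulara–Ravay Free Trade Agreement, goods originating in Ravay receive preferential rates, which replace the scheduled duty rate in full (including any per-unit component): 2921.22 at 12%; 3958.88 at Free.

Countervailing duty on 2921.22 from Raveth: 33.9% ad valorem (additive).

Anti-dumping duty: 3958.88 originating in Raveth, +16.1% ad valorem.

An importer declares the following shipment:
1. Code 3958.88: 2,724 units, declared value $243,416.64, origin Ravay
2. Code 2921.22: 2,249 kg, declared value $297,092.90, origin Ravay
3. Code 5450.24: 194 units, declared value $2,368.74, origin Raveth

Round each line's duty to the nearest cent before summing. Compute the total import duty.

Line 1 (3958.88, Ravay, 2,724 units, $243,416.64):
Base rate for 3958.88 is 10.5%.
Origin Ravay qualifies under the Ulara–Ravay agreement and 3958.88 is covered: preferential rate Free applies instead.
The additional-duty order on 3958.88 targets Raveth, not Ravay; it does not apply.
Duty = $243,416.64 × 0% = $0.00.
Line 2 (2921.22, Ravay, 2,249 kg, $297,092.90):
Base rate for 2921.22 is 14%.
Origin Ravay qualifies under the Ulara–Ravay agreement and 2921.22 is covered: preferential rate 12% applies instead.
The additional-duty order on 2921.22 targets Raveth, not Ravay; it does not apply.
Duty = $297,092.90 × 12% = $35,651.15.
Line 3 (5450.24, Raveth, 194 units, $2,368.74):
Base rate for 5450.24 is $2.61/unit.
Duty = 194 × $2.61 = $506.34.
Total = $0.00 + $35,651.15 + $506.34 = $36,157.49.

$36,157.49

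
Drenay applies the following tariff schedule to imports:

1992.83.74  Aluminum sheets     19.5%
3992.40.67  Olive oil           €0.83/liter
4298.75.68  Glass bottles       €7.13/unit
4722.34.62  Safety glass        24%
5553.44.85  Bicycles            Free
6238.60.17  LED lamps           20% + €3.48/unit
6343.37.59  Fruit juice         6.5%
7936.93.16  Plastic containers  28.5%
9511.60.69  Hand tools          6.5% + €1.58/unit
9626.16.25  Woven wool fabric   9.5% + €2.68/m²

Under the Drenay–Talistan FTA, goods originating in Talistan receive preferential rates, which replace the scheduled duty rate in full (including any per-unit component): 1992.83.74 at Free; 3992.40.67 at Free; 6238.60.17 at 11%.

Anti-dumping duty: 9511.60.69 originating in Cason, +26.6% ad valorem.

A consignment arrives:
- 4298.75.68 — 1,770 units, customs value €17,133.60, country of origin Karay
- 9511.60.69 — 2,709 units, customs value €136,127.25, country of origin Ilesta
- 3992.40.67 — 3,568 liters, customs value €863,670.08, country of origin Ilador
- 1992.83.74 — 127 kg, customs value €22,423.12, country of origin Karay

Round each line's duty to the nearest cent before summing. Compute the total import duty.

Line 1 (4298.75.68, Karay, 1,770 units, €17,133.60):
Base rate for 4298.75.68 is €7.13/unit.
Duty = 1,770 × €7.13 = €12,620.10.
Line 2 (9511.60.69, Ilesta, 2,709 units, €136,127.25):
Base rate for 9511.60.69 is 6.5% + €1.58/unit.
The additional-duty order on 9511.60.69 targets Cason, not Ilesta; it does not apply.
Duty = €136,127.25 × 6.5% + 2,709 × €1.58 = €13,128.49.
Line 3 (3992.40.67, Ilador, 3,568 liters, €863,670.08):
Base rate for 3992.40.67 is €0.83/liter.
3992.40.67 has an FTA preferential rate, but origin Ilador is not Talistan; base rate stands.
Duty = 3,568 × €0.83 = €2,961.44.
Line 4 (1992.83.74, Karay, 127 kg, €22,423.12):
Base rate for 1992.83.74 is 19.5%.
1992.83.74 has an FTA preferential rate, but origin Karay is not Talistan; base rate stands.
Duty = €22,423.12 × 19.5% = €4,372.51.
Total = €12,620.10 + €13,128.49 + €2,961.44 + €4,372.51 = €33,082.54.

€33,082.54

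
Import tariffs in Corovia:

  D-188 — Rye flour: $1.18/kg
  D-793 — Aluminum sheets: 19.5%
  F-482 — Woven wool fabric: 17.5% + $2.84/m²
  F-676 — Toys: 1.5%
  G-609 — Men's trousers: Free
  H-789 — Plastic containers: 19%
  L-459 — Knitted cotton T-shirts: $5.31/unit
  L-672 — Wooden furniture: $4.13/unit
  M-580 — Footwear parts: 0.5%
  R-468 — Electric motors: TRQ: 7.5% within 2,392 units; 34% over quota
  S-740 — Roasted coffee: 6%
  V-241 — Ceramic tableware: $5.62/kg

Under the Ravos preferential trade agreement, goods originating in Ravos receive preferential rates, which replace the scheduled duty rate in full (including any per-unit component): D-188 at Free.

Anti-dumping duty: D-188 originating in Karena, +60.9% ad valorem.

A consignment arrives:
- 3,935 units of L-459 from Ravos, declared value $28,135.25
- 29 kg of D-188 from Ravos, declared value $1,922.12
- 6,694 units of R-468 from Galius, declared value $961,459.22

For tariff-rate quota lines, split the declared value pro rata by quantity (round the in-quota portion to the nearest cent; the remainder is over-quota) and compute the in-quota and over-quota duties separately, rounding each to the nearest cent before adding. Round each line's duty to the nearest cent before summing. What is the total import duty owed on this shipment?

$256,746.80

Line 1 (L-459, Ravos, 3,935 units, $28,135.25):
Base rate for L-459 is $5.31/unit.
Origin Ravos is the FTA partner but L-459 is not on the preference list; base rate stands.
Duty = 3,935 × $5.31 = $20,894.85.
Line 2 (D-188, Ravos, 29 kg, $1,922.12):
Base rate for D-188 is $1.18/kg.
Origin Ravos qualifies under the Corovia–Ravos agreement and D-188 is covered: preferential rate Free applies instead.
The additional-duty order on D-188 targets Karena, not Ravos; it does not apply.
Duty = $1,922.12 × 0% = $0.00.
Line 3 (R-468, Galius, 6,694 units, $961,459.22):
Code R-468 is under a tariff-rate quota (threshold 2,392 units). In-quota: 2,392 units at 7.5%; over-quota: 4,302 units at 34%.
Pro-rata value split: in-quota = $961,459.22 × 2,392/6,694 = $343,562.96; over-quota = $961,459.22 − $343,562.96 = $617,896.26.
In-quota duty = $343,562.96 × 7.5% = $25,767.22. Over-quota duty = $617,896.26 × 34% = $210,084.73.
Line duty = $25,767.22 + $210,084.73 = $235,851.95.
Total = $20,894.85 + $0.00 + $235,851.95 = $256,746.80.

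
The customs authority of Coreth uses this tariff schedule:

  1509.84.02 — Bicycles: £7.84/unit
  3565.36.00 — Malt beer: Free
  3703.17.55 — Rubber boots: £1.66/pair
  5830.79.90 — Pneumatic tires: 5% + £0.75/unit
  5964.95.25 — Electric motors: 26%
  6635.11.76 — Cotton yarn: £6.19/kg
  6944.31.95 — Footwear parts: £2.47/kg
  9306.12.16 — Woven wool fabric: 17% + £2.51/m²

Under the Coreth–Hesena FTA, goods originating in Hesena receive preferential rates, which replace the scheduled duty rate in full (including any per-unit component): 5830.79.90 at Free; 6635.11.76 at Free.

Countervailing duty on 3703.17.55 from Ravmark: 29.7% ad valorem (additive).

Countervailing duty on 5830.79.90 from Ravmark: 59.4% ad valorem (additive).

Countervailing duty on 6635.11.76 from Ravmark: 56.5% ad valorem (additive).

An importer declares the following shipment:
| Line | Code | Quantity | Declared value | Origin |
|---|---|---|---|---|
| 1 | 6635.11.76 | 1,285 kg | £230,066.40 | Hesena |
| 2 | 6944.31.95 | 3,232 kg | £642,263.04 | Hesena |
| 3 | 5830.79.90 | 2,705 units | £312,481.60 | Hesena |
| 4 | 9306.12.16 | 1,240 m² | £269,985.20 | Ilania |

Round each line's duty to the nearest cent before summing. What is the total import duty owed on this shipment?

Line 1 (6635.11.76, Hesena, 1,285 kg, £230,066.40):
Base rate for 6635.11.76 is £6.19/kg.
Origin Hesena qualifies under the Coreth–Hesena agreement and 6635.11.76 is covered: preferential rate Free applies instead.
The additional-duty order on 6635.11.76 targets Ravmark, not Hesena; it does not apply.
Duty = £230,066.40 × 0% = £0.00.
Line 2 (6944.31.95, Hesena, 3,232 kg, £642,263.04):
Base rate for 6944.31.95 is £2.47/kg.
Origin Hesena is the FTA partner but 6944.31.95 is not on the preference list; base rate stands.
Duty = 3,232 × £2.47 = £7,983.04.
Line 3 (5830.79.90, Hesena, 2,705 units, £312,481.60):
Base rate for 5830.79.90 is 5% + £0.75/unit.
Origin Hesena qualifies under the Coreth–Hesena agreement and 5830.79.90 is covered: preferential rate Free applies instead.
The additional-duty order on 5830.79.90 targets Ravmark, not Hesena; it does not apply.
Duty = £312,481.60 × 0% = £0.00.
Line 4 (9306.12.16, Ilania, 1,240 m², £269,985.20):
Base rate for 9306.12.16 is 17% + £2.51/m².
Duty = £269,985.20 × 17% + 1,240 × £2.51 = £49,009.88.
Total = £0.00 + £7,983.04 + £0.00 + £49,009.88 = £56,992.92.

£56,992.92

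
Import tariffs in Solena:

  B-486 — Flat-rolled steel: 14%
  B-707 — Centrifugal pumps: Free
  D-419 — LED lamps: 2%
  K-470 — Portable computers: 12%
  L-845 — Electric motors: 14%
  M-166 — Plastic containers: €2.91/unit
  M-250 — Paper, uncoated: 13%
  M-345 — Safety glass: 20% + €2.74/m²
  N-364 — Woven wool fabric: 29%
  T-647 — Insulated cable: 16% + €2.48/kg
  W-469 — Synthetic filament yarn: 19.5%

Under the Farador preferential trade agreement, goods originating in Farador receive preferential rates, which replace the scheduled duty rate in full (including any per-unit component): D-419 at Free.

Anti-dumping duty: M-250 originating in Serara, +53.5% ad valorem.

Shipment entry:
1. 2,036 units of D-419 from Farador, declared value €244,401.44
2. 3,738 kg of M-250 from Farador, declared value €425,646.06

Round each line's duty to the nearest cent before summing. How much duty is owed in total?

Line 1 (D-419, Farador, 2,036 units, €244,401.44):
Base rate for D-419 is 2%.
Origin Farador qualifies under the Solena–Farador agreement and D-419 is covered: preferential rate Free applies instead.
Duty = €244,401.44 × 0% = €0.00.
Line 2 (M-250, Farador, 3,738 kg, €425,646.06):
Base rate for M-250 is 13%.
Origin Farador is the FTA partner but M-250 is not on the preference list; base rate stands.
The additional-duty order on M-250 targets Serara, not Farador; it does not apply.
Duty = €425,646.06 × 13% = €55,333.99.
Total = €0.00 + €55,333.99 = €55,333.99.

€55,333.99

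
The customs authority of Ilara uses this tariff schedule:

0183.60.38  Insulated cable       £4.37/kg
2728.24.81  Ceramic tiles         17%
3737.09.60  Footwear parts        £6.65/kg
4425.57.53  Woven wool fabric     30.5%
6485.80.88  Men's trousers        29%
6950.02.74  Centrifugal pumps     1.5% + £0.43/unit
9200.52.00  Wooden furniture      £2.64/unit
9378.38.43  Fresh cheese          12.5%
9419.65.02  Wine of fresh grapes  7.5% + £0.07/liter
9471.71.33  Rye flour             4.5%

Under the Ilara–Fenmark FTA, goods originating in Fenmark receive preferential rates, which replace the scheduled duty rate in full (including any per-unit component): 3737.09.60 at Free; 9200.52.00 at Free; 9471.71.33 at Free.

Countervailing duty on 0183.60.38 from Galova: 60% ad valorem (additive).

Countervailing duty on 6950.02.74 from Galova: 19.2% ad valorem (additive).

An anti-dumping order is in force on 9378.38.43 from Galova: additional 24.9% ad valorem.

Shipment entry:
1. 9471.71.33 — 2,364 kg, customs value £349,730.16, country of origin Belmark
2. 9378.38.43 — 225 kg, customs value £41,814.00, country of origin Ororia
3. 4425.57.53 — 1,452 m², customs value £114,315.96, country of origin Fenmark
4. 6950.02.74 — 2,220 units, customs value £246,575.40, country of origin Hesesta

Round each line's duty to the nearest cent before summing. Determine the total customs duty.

Line 1 (9471.71.33, Belmark, 2,364 kg, £349,730.16):
Base rate for 9471.71.33 is 4.5%.
9471.71.33 has an FTA preferential rate, but origin Belmark is not Fenmark; base rate stands.
Duty = £349,730.16 × 4.5% = £15,737.86.
Line 2 (9378.38.43, Ororia, 225 kg, £41,814.00):
Base rate for 9378.38.43 is 12.5%.
The additional-duty order on 9378.38.43 targets Galova, not Ororia; it does not apply.
Duty = £41,814.00 × 12.5% = £5,226.75.
Line 3 (4425.57.53, Fenmark, 1,452 m², £114,315.96):
Base rate for 4425.57.53 is 30.5%.
Origin Fenmark is the FTA partner but 4425.57.53 is not on the preference list; base rate stands.
Duty = £114,315.96 × 30.5% = £34,866.37.
Line 4 (6950.02.74, Hesesta, 2,220 units, £246,575.40):
Base rate for 6950.02.74 is 1.5% + £0.43/unit.
The additional-duty order on 6950.02.74 targets Galova, not Hesesta; it does not apply.
Duty = £246,575.40 × 1.5% + 2,220 × £0.43 = £4,653.23.
Total = £15,737.86 + £5,226.75 + £34,866.37 + £4,653.23 = £60,484.21.

£60,484.21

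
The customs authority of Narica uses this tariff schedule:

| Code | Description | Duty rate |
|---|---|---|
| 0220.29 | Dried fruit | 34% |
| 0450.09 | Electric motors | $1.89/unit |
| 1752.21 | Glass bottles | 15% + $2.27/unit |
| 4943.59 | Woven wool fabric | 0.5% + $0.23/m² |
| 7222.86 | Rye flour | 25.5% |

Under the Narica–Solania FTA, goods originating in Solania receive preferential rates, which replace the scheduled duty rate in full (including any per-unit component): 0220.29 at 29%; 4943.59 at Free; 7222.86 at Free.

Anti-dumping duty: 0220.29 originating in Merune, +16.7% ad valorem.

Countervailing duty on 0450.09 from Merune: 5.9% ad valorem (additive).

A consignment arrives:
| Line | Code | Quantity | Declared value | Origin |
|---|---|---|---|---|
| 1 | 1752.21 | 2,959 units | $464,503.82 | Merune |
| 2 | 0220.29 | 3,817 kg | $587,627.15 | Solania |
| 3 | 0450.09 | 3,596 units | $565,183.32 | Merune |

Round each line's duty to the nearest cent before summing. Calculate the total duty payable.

$286,946.63

Line 1 (1752.21, Merune, 2,959 units, $464,503.82):
Base rate for 1752.21 is 15% + $2.27/unit.
Duty = $464,503.82 × 15% + 2,959 × $2.27 = $76,392.50.
Line 2 (0220.29, Solania, 3,817 kg, $587,627.15):
Base rate for 0220.29 is 34%.
Origin Solania qualifies under the Narica–Solania agreement and 0220.29 is covered: preferential rate 29% applies instead.
The additional-duty order on 0220.29 targets Merune, not Solania; it does not apply.
Duty = $587,627.15 × 29% = $170,411.87.
Line 3 (0450.09, Merune, 3,596 units, $565,183.32):
Base rate for 0450.09 is $1.89/unit.
Additional duty on 0450.09 from Merune: +5.9% ad valorem. Applied ad valorem rate = 5.9%.
Duty = $565,183.32 × 5.9% + 3,596 × $1.89 = $40,142.26.
Total = $76,392.50 + $170,411.87 + $40,142.26 = $286,946.63.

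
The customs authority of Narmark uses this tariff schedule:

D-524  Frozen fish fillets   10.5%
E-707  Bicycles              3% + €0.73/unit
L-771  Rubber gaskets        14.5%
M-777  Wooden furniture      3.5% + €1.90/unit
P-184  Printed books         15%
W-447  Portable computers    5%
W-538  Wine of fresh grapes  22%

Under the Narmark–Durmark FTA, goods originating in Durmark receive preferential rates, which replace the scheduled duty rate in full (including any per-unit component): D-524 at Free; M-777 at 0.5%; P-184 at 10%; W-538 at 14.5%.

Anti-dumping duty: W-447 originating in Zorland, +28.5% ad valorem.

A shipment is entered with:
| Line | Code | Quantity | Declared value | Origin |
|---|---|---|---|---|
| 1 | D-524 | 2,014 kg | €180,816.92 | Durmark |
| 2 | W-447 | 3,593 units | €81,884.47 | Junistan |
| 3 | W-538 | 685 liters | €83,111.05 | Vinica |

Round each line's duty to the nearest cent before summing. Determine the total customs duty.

€22,378.65

Line 1 (D-524, Durmark, 2,014 kg, €180,816.92):
Base rate for D-524 is 10.5%.
Origin Durmark qualifies under the Narmark–Durmark agreement and D-524 is covered: preferential rate Free applies instead.
Duty = €180,816.92 × 0% = €0.00.
Line 2 (W-447, Junistan, 3,593 units, €81,884.47):
Base rate for W-447 is 5%.
The additional-duty order on W-447 targets Zorland, not Junistan; it does not apply.
Duty = €81,884.47 × 5% = €4,094.22.
Line 3 (W-538, Vinica, 685 liters, €83,111.05):
Base rate for W-538 is 22%.
W-538 has an FTA preferential rate, but origin Vinica is not Durmark; base rate stands.
Duty = €83,111.05 × 22% = €18,284.43.
Total = €0.00 + €4,094.22 + €18,284.43 = €22,378.65.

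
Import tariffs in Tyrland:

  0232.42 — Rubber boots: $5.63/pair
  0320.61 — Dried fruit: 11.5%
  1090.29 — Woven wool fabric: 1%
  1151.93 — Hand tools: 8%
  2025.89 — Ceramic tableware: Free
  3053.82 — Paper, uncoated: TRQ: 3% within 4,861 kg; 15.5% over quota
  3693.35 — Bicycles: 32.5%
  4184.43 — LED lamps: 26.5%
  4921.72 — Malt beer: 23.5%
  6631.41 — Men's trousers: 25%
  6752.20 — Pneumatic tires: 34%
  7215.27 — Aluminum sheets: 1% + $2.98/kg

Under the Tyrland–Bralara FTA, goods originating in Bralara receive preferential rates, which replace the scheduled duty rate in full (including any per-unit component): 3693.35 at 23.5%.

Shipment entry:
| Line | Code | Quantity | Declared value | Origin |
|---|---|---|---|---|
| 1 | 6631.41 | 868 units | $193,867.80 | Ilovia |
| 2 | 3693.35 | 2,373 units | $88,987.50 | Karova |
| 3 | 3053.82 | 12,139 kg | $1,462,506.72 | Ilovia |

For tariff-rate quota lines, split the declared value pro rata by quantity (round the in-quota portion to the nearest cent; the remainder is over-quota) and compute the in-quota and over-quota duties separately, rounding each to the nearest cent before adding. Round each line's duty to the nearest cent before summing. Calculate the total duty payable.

Line 1 (6631.41, Ilovia, 868 units, $193,867.80):
Base rate for 6631.41 is 25%.
Duty = $193,867.80 × 25% = $48,466.95.
Line 2 (3693.35, Karova, 2,373 units, $88,987.50):
Base rate for 3693.35 is 32.5%.
3693.35 has an FTA preferential rate, but origin Karova is not Bralara; base rate stands.
Duty = $88,987.50 × 32.5% = $28,920.94.
Line 3 (3053.82, Ilovia, 12,139 kg, $1,462,506.72):
Code 3053.82 is under a tariff-rate quota (threshold 4,861 kg). In-quota: 4,861 kg at 3%; over-quota: 7,278 kg at 15.5%.
Pro-rata value split: in-quota = $1,462,506.72 × 4,861/12,139 = $585,653.28; over-quota = $1,462,506.72 − $585,653.28 = $876,853.44.
In-quota duty = $585,653.28 × 3% = $17,569.60. Over-quota duty = $876,853.44 × 15.5% = $135,912.28.
Line duty = $17,569.60 + $135,912.28 = $153,481.88.
Total = $48,466.95 + $28,920.94 + $153,481.88 = $230,869.77.

$230,869.77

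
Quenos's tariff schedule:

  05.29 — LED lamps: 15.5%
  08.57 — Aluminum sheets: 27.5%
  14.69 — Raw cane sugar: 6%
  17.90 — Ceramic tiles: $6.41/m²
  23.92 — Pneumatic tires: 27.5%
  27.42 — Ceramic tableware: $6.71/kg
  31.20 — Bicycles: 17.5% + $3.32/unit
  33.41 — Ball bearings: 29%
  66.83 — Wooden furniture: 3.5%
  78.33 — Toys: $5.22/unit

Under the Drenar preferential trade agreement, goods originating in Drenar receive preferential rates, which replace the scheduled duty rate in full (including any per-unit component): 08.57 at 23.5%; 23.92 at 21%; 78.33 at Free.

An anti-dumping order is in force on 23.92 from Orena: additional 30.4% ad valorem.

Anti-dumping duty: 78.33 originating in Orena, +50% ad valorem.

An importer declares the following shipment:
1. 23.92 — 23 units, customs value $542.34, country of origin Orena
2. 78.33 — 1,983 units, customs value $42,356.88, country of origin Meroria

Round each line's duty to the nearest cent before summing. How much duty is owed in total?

Line 1 (23.92, Orena, 23 units, $542.34):
Base rate for 23.92 is 27.5%.
23.92 has an FTA preferential rate, but origin Orena is not Drenar; base rate stands.
Additional duty on 23.92 from Orena: +30.4%. Applied ad valorem rate: 27.5% + 30.4% = 57.9%.
Duty = $542.34 × 57.9% = $314.01.
Line 2 (78.33, Meroria, 1,983 units, $42,356.88):
Base rate for 78.33 is $5.22/unit.
78.33 has an FTA preferential rate, but origin Meroria is not Drenar; base rate stands.
The additional-duty order on 78.33 targets Orena, not Meroria; it does not apply.
Duty = 1,983 × $5.22 = $10,351.26.
Total = $314.01 + $10,351.26 = $10,665.27.

$10,665.27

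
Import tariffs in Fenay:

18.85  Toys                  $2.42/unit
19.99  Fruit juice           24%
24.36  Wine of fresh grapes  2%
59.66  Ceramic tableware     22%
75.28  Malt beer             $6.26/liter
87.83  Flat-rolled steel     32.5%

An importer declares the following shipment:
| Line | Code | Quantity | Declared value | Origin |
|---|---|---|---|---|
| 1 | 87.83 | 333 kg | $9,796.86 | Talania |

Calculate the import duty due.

$3,183.98

Line 1 (87.83, Talania, 333 kg, $9,796.86):
Base rate for 87.83 is 32.5%.
Duty = $9,796.86 × 32.5% = $3,183.98.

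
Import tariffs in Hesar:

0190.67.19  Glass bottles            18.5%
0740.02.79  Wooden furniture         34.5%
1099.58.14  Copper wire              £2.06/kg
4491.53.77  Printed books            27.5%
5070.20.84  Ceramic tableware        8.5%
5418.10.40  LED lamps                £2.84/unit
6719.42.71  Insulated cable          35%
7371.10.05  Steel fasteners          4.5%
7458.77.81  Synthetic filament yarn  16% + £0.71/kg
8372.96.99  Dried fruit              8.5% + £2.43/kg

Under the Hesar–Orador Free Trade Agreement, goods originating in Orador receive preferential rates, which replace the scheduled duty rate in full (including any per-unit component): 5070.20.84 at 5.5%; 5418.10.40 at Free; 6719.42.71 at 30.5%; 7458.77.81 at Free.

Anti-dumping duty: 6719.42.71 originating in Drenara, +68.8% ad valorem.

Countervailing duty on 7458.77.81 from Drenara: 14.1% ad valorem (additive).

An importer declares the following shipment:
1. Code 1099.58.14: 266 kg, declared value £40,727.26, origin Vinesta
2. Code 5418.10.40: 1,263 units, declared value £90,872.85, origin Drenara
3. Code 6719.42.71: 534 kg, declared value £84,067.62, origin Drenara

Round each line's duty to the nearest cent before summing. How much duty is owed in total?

£91,397.07

Line 1 (1099.58.14, Vinesta, 266 kg, £40,727.26):
Base rate for 1099.58.14 is £2.06/kg.
Duty = 266 × £2.06 = £547.96.
Line 2 (5418.10.40, Drenara, 1,263 units, £90,872.85):
Base rate for 5418.10.40 is £2.84/unit.
5418.10.40 has an FTA preferential rate, but origin Drenara is not Orador; base rate stands.
Duty = 1,263 × £2.84 = £3,586.92.
Line 3 (6719.42.71, Drenara, 534 kg, £84,067.62):
Base rate for 6719.42.71 is 35%.
6719.42.71 has an FTA preferential rate, but origin Drenara is not Orador; base rate stands.
Additional duty on 6719.42.71 from Drenara: +68.8%. Applied ad valorem rate: 35% + 68.8% = 103.8%.
Duty = £84,067.62 × 103.8% = £87,262.19.
Total = £547.96 + £3,586.92 + £87,262.19 = £91,397.07.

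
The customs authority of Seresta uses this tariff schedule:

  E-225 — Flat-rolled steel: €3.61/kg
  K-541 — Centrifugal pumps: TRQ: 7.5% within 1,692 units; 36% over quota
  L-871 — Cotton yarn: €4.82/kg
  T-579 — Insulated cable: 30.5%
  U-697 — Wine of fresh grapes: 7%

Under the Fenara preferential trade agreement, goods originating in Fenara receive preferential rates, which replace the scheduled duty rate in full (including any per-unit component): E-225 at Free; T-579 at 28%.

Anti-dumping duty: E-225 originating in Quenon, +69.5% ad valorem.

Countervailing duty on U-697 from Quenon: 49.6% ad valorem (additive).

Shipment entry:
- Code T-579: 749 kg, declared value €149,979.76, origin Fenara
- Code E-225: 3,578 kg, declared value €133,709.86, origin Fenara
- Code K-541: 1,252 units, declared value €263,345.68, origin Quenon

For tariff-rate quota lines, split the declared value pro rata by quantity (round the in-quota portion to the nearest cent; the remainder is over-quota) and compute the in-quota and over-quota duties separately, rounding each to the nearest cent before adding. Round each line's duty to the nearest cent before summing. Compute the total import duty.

€61,745.26

Line 1 (T-579, Fenara, 749 kg, €149,979.76):
Base rate for T-579 is 30.5%.
Origin Fenara qualifies under the Seresta–Fenara agreement and T-579 is covered: preferential rate 28% applies instead.
Duty = €149,979.76 × 28% = €41,994.33.
Line 2 (E-225, Fenara, 3,578 kg, €133,709.86):
Base rate for E-225 is €3.61/kg.
Origin Fenara qualifies under the Seresta–Fenara agreement and E-225 is covered: preferential rate Free applies instead.
The additional-duty order on E-225 targets Quenon, not Fenara; it does not apply.
Duty = €133,709.86 × 0% = €0.00.
Line 3 (K-541, Quenon, 1,252 units, €263,345.68):
Code K-541 is under a tariff-rate quota (threshold 1,692 units). Quantity 1,252 units is within the quota, so the in-quota rate 7.5% applies to the full value.
Duty = €263,345.68 × 7.5% = €19,750.93.
Total = €41,994.33 + €0.00 + €19,750.93 = €61,745.26.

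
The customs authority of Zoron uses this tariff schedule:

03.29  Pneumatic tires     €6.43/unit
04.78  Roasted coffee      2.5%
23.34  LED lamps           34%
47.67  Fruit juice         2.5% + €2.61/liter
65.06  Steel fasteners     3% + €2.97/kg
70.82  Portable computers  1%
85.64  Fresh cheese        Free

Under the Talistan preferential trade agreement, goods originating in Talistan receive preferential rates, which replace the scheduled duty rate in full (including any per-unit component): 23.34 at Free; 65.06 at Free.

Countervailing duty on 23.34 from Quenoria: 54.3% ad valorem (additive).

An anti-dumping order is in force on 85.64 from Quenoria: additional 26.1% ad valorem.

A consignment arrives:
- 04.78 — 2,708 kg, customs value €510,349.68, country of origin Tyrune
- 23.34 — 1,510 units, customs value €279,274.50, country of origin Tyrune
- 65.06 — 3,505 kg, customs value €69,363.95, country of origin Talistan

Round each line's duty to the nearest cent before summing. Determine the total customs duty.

Line 1 (04.78, Tyrune, 2,708 kg, €510,349.68):
Base rate for 04.78 is 2.5%.
Duty = €510,349.68 × 2.5% = €12,758.74.
Line 2 (23.34, Tyrune, 1,510 units, €279,274.50):
Base rate for 23.34 is 34%.
23.34 has an FTA preferential rate, but origin Tyrune is not Talistan; base rate stands.
The additional-duty order on 23.34 targets Quenoria, not Tyrune; it does not apply.
Duty = €279,274.50 × 34% = €94,953.33.
Line 3 (65.06, Talistan, 3,505 kg, €69,363.95):
Base rate for 65.06 is 3% + €2.97/kg.
Origin Talistan qualifies under the Zoron–Talistan agreement and 65.06 is covered: preferential rate Free applies instead.
Duty = €69,363.95 × 0% = €0.00.
Total = €12,758.74 + €94,953.33 + €0.00 = €107,712.07.

€107,712.07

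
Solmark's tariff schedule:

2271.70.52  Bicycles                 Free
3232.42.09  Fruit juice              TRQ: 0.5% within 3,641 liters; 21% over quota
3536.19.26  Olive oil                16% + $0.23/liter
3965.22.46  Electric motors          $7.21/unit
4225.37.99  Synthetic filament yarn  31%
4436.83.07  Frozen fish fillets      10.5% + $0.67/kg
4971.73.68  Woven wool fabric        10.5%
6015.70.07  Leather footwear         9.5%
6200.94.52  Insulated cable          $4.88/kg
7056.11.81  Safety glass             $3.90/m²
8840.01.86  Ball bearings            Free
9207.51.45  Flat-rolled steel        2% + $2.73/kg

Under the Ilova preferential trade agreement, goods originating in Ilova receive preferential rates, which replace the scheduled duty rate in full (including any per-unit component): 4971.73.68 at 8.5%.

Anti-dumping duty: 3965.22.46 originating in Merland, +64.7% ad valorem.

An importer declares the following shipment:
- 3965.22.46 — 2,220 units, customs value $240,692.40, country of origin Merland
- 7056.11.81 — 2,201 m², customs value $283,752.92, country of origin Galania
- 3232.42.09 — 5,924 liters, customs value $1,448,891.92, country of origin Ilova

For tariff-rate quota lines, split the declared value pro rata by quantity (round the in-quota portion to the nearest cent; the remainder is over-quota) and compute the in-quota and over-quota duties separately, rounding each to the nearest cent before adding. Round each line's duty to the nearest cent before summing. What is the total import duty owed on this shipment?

Line 1 (3965.22.46, Merland, 2,220 units, $240,692.40):
Base rate for 3965.22.46 is $7.21/unit.
Additional duty on 3965.22.46 from Merland: +64.7% ad valorem. Applied ad valorem rate = 64.7%.
Duty = $240,692.40 × 64.7% + 2,220 × $7.21 = $171,734.18.
Line 2 (7056.11.81, Galania, 2,201 m², $283,752.92):
Base rate for 7056.11.81 is $3.90/m².
Duty = 2,201 × $3.90 = $8,583.90.
Line 3 (3232.42.09, Ilova, 5,924 liters, $1,448,891.92):
Code 3232.42.09 is under a tariff-rate quota (threshold 3,641 liters). In-quota: 3,641 liters at 0.5%; over-quota: 2,283 liters at 21%.
Pro-rata value split: in-quota = $1,448,891.92 × 3,641/5,924 = $890,515.78; over-quota = $1,448,891.92 − $890,515.78 = $558,376.14.
In-quota duty = $890,515.78 × 0.5% = $4,452.58. Over-quota duty = $558,376.14 × 21% = $117,258.99.
Line duty = $4,452.58 + $117,258.99 = $121,711.57.
Total = $171,734.18 + $8,583.90 + $121,711.57 = $302,029.65.

$302,029.65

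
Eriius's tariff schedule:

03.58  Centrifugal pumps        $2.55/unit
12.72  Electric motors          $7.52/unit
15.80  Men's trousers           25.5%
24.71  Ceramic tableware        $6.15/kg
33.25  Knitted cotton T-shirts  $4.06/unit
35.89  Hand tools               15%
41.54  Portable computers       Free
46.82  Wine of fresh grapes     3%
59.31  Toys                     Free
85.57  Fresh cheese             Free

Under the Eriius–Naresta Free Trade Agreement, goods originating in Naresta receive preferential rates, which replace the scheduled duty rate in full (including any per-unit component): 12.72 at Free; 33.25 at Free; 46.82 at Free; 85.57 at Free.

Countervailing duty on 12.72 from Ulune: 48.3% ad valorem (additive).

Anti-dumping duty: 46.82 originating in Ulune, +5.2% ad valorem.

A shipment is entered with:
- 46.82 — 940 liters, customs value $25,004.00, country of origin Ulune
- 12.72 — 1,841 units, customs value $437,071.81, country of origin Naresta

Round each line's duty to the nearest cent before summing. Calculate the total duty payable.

$2,050.33

Line 1 (46.82, Ulune, 940 liters, $25,004.00):
Base rate for 46.82 is 3%.
46.82 has an FTA preferential rate, but origin Ulune is not Naresta; base rate stands.
Additional duty on 46.82 from Ulune: +5.2%. Applied ad valorem rate: 3% + 5.2% = 8.2%.
Duty = $25,004.00 × 8.2% = $2,050.33.
Line 2 (12.72, Naresta, 1,841 units, $437,071.81):
Base rate for 12.72 is $7.52/unit.
Origin Naresta qualifies under the Eriius–Naresta agreement and 12.72 is covered: preferential rate Free applies instead.
The additional-duty order on 12.72 targets Ulune, not Naresta; it does not apply.
Duty = $437,071.81 × 0% = $0.00.
Total = $2,050.33 + $0.00 = $2,050.33.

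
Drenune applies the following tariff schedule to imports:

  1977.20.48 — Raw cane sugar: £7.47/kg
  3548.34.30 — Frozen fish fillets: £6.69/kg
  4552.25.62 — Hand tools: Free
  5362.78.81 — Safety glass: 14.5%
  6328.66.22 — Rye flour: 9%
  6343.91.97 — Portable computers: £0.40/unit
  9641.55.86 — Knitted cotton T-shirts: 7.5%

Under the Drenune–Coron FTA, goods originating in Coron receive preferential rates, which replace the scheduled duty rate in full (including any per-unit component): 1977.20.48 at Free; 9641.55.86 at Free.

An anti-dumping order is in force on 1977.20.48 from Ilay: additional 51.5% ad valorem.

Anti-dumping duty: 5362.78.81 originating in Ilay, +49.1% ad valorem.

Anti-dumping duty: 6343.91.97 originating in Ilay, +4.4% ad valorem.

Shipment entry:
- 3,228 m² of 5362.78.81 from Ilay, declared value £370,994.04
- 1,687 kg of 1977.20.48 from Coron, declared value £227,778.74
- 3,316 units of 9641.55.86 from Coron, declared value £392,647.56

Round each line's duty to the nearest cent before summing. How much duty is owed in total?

£235,952.21

Line 1 (5362.78.81, Ilay, 3,228 m², £370,994.04):
Base rate for 5362.78.81 is 14.5%.
Additional duty on 5362.78.81 from Ilay: +49.1%. Applied ad valorem rate: 14.5% + 49.1% = 63.6%.
Duty = £370,994.04 × 63.6% = £235,952.21.
Line 2 (1977.20.48, Coron, 1,687 kg, £227,778.74):
Base rate for 1977.20.48 is £7.47/kg.
Origin Coron qualifies under the Drenune–Coron agreement and 1977.20.48 is covered: preferential rate Free applies instead.
The additional-duty order on 1977.20.48 targets Ilay, not Coron; it does not apply.
Duty = £227,778.74 × 0% = £0.00.
Line 3 (9641.55.86, Coron, 3,316 units, £392,647.56):
Base rate for 9641.55.86 is 7.5%.
Origin Coron qualifies under the Drenune–Coron agreement and 9641.55.86 is covered: preferential rate Free applies instead.
Duty = £392,647.56 × 0% = £0.00.
Total = £235,952.21 + £0.00 + £0.00 = £235,952.21.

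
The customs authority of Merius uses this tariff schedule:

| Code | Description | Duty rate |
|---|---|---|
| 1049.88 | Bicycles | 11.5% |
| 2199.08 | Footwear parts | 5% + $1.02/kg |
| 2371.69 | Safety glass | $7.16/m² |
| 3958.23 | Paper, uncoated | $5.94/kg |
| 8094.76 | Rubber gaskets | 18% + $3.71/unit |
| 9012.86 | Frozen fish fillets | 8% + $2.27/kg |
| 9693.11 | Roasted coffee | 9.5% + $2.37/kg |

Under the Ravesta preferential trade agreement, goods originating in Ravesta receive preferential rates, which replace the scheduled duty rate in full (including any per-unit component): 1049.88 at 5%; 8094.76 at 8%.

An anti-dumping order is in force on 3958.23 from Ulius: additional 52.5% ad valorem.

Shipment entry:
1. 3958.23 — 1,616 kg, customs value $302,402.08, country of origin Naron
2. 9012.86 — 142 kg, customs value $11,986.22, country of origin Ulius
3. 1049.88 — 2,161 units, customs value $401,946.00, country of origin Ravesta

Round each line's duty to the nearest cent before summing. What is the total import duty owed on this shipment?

Line 1 (3958.23, Naron, 1,616 kg, $302,402.08):
Base rate for 3958.23 is $5.94/kg.
The additional-duty order on 3958.23 targets Ulius, not Naron; it does not apply.
Duty = 1,616 × $5.94 = $9,599.04.
Line 2 (9012.86, Ulius, 142 kg, $11,986.22):
Base rate for 9012.86 is 8% + $2.27/kg.
Duty = $11,986.22 × 8% + 142 × $2.27 = $1,281.24.
Line 3 (1049.88, Ravesta, 2,161 units, $401,946.00):
Base rate for 1049.88 is 11.5%.
Origin Ravesta qualifies under the Merius–Ravesta agreement and 1049.88 is covered: preferential rate 5% applies instead.
Duty = $401,946.00 × 5% = $20,097.30.
Total = $9,599.04 + $1,281.24 + $20,097.30 = $30,977.58.

$30,977.58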